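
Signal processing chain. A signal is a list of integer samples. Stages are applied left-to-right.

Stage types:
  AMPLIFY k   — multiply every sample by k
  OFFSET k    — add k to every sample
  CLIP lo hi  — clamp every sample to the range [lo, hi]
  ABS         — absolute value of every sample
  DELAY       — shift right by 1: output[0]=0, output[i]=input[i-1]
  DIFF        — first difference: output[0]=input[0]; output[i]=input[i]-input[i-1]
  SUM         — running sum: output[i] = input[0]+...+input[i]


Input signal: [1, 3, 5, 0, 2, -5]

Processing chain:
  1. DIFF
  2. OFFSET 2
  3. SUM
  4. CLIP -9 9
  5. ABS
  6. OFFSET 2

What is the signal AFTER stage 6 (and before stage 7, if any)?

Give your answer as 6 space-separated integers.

Input: [1, 3, 5, 0, 2, -5]
Stage 1 (DIFF): s[0]=1, 3-1=2, 5-3=2, 0-5=-5, 2-0=2, -5-2=-7 -> [1, 2, 2, -5, 2, -7]
Stage 2 (OFFSET 2): 1+2=3, 2+2=4, 2+2=4, -5+2=-3, 2+2=4, -7+2=-5 -> [3, 4, 4, -3, 4, -5]
Stage 3 (SUM): sum[0..0]=3, sum[0..1]=7, sum[0..2]=11, sum[0..3]=8, sum[0..4]=12, sum[0..5]=7 -> [3, 7, 11, 8, 12, 7]
Stage 4 (CLIP -9 9): clip(3,-9,9)=3, clip(7,-9,9)=7, clip(11,-9,9)=9, clip(8,-9,9)=8, clip(12,-9,9)=9, clip(7,-9,9)=7 -> [3, 7, 9, 8, 9, 7]
Stage 5 (ABS): |3|=3, |7|=7, |9|=9, |8|=8, |9|=9, |7|=7 -> [3, 7, 9, 8, 9, 7]
Stage 6 (OFFSET 2): 3+2=5, 7+2=9, 9+2=11, 8+2=10, 9+2=11, 7+2=9 -> [5, 9, 11, 10, 11, 9]

Answer: 5 9 11 10 11 9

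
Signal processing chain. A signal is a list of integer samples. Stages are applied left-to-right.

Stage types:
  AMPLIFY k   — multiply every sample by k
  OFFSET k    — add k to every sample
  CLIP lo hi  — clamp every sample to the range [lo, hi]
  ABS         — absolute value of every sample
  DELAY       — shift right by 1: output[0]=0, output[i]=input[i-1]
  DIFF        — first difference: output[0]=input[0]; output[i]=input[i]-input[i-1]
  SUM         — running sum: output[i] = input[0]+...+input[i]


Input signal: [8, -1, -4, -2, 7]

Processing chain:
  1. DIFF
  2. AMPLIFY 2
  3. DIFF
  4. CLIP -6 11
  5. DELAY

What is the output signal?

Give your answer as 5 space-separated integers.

Input: [8, -1, -4, -2, 7]
Stage 1 (DIFF): s[0]=8, -1-8=-9, -4--1=-3, -2--4=2, 7--2=9 -> [8, -9, -3, 2, 9]
Stage 2 (AMPLIFY 2): 8*2=16, -9*2=-18, -3*2=-6, 2*2=4, 9*2=18 -> [16, -18, -6, 4, 18]
Stage 3 (DIFF): s[0]=16, -18-16=-34, -6--18=12, 4--6=10, 18-4=14 -> [16, -34, 12, 10, 14]
Stage 4 (CLIP -6 11): clip(16,-6,11)=11, clip(-34,-6,11)=-6, clip(12,-6,11)=11, clip(10,-6,11)=10, clip(14,-6,11)=11 -> [11, -6, 11, 10, 11]
Stage 5 (DELAY): [0, 11, -6, 11, 10] = [0, 11, -6, 11, 10] -> [0, 11, -6, 11, 10]

Answer: 0 11 -6 11 10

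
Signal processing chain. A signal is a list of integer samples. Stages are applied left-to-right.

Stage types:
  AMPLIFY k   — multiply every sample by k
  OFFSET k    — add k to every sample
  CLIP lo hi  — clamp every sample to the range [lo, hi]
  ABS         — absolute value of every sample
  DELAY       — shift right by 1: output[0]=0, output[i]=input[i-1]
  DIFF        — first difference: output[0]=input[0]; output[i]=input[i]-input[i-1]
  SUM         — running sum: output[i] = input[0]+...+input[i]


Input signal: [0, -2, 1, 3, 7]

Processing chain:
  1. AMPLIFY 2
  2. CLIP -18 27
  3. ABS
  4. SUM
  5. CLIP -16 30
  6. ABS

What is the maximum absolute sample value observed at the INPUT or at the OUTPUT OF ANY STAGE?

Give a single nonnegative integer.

Input: [0, -2, 1, 3, 7] (max |s|=7)
Stage 1 (AMPLIFY 2): 0*2=0, -2*2=-4, 1*2=2, 3*2=6, 7*2=14 -> [0, -4, 2, 6, 14] (max |s|=14)
Stage 2 (CLIP -18 27): clip(0,-18,27)=0, clip(-4,-18,27)=-4, clip(2,-18,27)=2, clip(6,-18,27)=6, clip(14,-18,27)=14 -> [0, -4, 2, 6, 14] (max |s|=14)
Stage 3 (ABS): |0|=0, |-4|=4, |2|=2, |6|=6, |14|=14 -> [0, 4, 2, 6, 14] (max |s|=14)
Stage 4 (SUM): sum[0..0]=0, sum[0..1]=4, sum[0..2]=6, sum[0..3]=12, sum[0..4]=26 -> [0, 4, 6, 12, 26] (max |s|=26)
Stage 5 (CLIP -16 30): clip(0,-16,30)=0, clip(4,-16,30)=4, clip(6,-16,30)=6, clip(12,-16,30)=12, clip(26,-16,30)=26 -> [0, 4, 6, 12, 26] (max |s|=26)
Stage 6 (ABS): |0|=0, |4|=4, |6|=6, |12|=12, |26|=26 -> [0, 4, 6, 12, 26] (max |s|=26)
Overall max amplitude: 26

Answer: 26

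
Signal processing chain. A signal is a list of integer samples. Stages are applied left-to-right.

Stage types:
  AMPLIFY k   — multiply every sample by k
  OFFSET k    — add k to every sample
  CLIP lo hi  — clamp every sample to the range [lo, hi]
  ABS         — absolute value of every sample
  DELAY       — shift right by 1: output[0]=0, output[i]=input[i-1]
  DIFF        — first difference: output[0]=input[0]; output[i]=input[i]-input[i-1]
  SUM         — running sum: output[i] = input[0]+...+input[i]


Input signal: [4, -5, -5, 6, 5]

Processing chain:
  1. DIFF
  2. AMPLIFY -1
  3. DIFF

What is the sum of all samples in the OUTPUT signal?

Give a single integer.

Answer: 1

Derivation:
Input: [4, -5, -5, 6, 5]
Stage 1 (DIFF): s[0]=4, -5-4=-9, -5--5=0, 6--5=11, 5-6=-1 -> [4, -9, 0, 11, -1]
Stage 2 (AMPLIFY -1): 4*-1=-4, -9*-1=9, 0*-1=0, 11*-1=-11, -1*-1=1 -> [-4, 9, 0, -11, 1]
Stage 3 (DIFF): s[0]=-4, 9--4=13, 0-9=-9, -11-0=-11, 1--11=12 -> [-4, 13, -9, -11, 12]
Output sum: 1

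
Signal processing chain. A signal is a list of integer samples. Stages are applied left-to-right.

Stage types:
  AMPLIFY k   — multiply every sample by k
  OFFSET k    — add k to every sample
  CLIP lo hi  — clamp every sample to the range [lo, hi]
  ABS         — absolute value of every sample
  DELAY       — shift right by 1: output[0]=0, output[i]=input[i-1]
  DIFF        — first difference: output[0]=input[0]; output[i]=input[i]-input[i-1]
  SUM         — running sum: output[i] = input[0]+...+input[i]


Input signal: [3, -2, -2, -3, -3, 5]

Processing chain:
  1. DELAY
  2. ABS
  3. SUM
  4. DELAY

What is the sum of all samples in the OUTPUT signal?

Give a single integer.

Answer: 25

Derivation:
Input: [3, -2, -2, -3, -3, 5]
Stage 1 (DELAY): [0, 3, -2, -2, -3, -3] = [0, 3, -2, -2, -3, -3] -> [0, 3, -2, -2, -3, -3]
Stage 2 (ABS): |0|=0, |3|=3, |-2|=2, |-2|=2, |-3|=3, |-3|=3 -> [0, 3, 2, 2, 3, 3]
Stage 3 (SUM): sum[0..0]=0, sum[0..1]=3, sum[0..2]=5, sum[0..3]=7, sum[0..4]=10, sum[0..5]=13 -> [0, 3, 5, 7, 10, 13]
Stage 4 (DELAY): [0, 0, 3, 5, 7, 10] = [0, 0, 3, 5, 7, 10] -> [0, 0, 3, 5, 7, 10]
Output sum: 25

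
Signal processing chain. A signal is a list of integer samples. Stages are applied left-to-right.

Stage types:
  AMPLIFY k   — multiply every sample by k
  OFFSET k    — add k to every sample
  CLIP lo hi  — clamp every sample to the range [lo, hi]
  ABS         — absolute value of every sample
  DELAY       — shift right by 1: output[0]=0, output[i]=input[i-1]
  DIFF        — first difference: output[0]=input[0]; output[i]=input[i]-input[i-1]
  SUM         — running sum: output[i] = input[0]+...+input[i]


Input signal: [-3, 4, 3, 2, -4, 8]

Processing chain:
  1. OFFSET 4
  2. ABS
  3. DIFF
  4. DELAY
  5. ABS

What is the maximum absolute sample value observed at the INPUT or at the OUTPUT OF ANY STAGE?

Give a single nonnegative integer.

Answer: 12

Derivation:
Input: [-3, 4, 3, 2, -4, 8] (max |s|=8)
Stage 1 (OFFSET 4): -3+4=1, 4+4=8, 3+4=7, 2+4=6, -4+4=0, 8+4=12 -> [1, 8, 7, 6, 0, 12] (max |s|=12)
Stage 2 (ABS): |1|=1, |8|=8, |7|=7, |6|=6, |0|=0, |12|=12 -> [1, 8, 7, 6, 0, 12] (max |s|=12)
Stage 3 (DIFF): s[0]=1, 8-1=7, 7-8=-1, 6-7=-1, 0-6=-6, 12-0=12 -> [1, 7, -1, -1, -6, 12] (max |s|=12)
Stage 4 (DELAY): [0, 1, 7, -1, -1, -6] = [0, 1, 7, -1, -1, -6] -> [0, 1, 7, -1, -1, -6] (max |s|=7)
Stage 5 (ABS): |0|=0, |1|=1, |7|=7, |-1|=1, |-1|=1, |-6|=6 -> [0, 1, 7, 1, 1, 6] (max |s|=7)
Overall max amplitude: 12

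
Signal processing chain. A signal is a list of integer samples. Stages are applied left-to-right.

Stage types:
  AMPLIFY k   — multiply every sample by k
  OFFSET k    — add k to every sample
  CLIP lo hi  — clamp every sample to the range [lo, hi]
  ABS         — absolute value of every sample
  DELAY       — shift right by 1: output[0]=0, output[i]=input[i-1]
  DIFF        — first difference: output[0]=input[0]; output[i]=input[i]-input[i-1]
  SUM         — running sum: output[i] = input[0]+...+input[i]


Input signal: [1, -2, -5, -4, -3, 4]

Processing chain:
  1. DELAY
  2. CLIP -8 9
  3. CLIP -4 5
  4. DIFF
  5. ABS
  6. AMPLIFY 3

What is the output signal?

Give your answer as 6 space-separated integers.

Input: [1, -2, -5, -4, -3, 4]
Stage 1 (DELAY): [0, 1, -2, -5, -4, -3] = [0, 1, -2, -5, -4, -3] -> [0, 1, -2, -5, -4, -3]
Stage 2 (CLIP -8 9): clip(0,-8,9)=0, clip(1,-8,9)=1, clip(-2,-8,9)=-2, clip(-5,-8,9)=-5, clip(-4,-8,9)=-4, clip(-3,-8,9)=-3 -> [0, 1, -2, -5, -4, -3]
Stage 3 (CLIP -4 5): clip(0,-4,5)=0, clip(1,-4,5)=1, clip(-2,-4,5)=-2, clip(-5,-4,5)=-4, clip(-4,-4,5)=-4, clip(-3,-4,5)=-3 -> [0, 1, -2, -4, -4, -3]
Stage 4 (DIFF): s[0]=0, 1-0=1, -2-1=-3, -4--2=-2, -4--4=0, -3--4=1 -> [0, 1, -3, -2, 0, 1]
Stage 5 (ABS): |0|=0, |1|=1, |-3|=3, |-2|=2, |0|=0, |1|=1 -> [0, 1, 3, 2, 0, 1]
Stage 6 (AMPLIFY 3): 0*3=0, 1*3=3, 3*3=9, 2*3=6, 0*3=0, 1*3=3 -> [0, 3, 9, 6, 0, 3]

Answer: 0 3 9 6 0 3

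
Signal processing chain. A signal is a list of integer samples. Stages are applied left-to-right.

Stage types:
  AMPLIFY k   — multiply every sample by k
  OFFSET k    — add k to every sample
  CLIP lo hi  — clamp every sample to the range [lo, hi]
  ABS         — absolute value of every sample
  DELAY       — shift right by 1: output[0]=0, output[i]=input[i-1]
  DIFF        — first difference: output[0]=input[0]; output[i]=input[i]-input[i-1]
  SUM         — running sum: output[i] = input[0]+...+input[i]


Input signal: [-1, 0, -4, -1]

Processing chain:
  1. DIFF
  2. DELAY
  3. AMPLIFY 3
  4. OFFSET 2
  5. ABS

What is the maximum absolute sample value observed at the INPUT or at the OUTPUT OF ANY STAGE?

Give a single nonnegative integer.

Answer: 12

Derivation:
Input: [-1, 0, -4, -1] (max |s|=4)
Stage 1 (DIFF): s[0]=-1, 0--1=1, -4-0=-4, -1--4=3 -> [-1, 1, -4, 3] (max |s|=4)
Stage 2 (DELAY): [0, -1, 1, -4] = [0, -1, 1, -4] -> [0, -1, 1, -4] (max |s|=4)
Stage 3 (AMPLIFY 3): 0*3=0, -1*3=-3, 1*3=3, -4*3=-12 -> [0, -3, 3, -12] (max |s|=12)
Stage 4 (OFFSET 2): 0+2=2, -3+2=-1, 3+2=5, -12+2=-10 -> [2, -1, 5, -10] (max |s|=10)
Stage 5 (ABS): |2|=2, |-1|=1, |5|=5, |-10|=10 -> [2, 1, 5, 10] (max |s|=10)
Overall max amplitude: 12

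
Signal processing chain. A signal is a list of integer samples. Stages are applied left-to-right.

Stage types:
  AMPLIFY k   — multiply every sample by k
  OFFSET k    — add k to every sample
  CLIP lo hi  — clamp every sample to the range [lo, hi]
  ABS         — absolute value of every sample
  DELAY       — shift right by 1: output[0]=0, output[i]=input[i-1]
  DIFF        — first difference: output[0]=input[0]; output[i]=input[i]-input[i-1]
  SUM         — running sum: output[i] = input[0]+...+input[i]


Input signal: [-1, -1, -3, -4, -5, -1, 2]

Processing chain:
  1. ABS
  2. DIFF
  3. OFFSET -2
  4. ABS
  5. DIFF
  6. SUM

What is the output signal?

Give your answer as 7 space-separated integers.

Answer: 1 2 0 1 1 6 1

Derivation:
Input: [-1, -1, -3, -4, -5, -1, 2]
Stage 1 (ABS): |-1|=1, |-1|=1, |-3|=3, |-4|=4, |-5|=5, |-1|=1, |2|=2 -> [1, 1, 3, 4, 5, 1, 2]
Stage 2 (DIFF): s[0]=1, 1-1=0, 3-1=2, 4-3=1, 5-4=1, 1-5=-4, 2-1=1 -> [1, 0, 2, 1, 1, -4, 1]
Stage 3 (OFFSET -2): 1+-2=-1, 0+-2=-2, 2+-2=0, 1+-2=-1, 1+-2=-1, -4+-2=-6, 1+-2=-1 -> [-1, -2, 0, -1, -1, -6, -1]
Stage 4 (ABS): |-1|=1, |-2|=2, |0|=0, |-1|=1, |-1|=1, |-6|=6, |-1|=1 -> [1, 2, 0, 1, 1, 6, 1]
Stage 5 (DIFF): s[0]=1, 2-1=1, 0-2=-2, 1-0=1, 1-1=0, 6-1=5, 1-6=-5 -> [1, 1, -2, 1, 0, 5, -5]
Stage 6 (SUM): sum[0..0]=1, sum[0..1]=2, sum[0..2]=0, sum[0..3]=1, sum[0..4]=1, sum[0..5]=6, sum[0..6]=1 -> [1, 2, 0, 1, 1, 6, 1]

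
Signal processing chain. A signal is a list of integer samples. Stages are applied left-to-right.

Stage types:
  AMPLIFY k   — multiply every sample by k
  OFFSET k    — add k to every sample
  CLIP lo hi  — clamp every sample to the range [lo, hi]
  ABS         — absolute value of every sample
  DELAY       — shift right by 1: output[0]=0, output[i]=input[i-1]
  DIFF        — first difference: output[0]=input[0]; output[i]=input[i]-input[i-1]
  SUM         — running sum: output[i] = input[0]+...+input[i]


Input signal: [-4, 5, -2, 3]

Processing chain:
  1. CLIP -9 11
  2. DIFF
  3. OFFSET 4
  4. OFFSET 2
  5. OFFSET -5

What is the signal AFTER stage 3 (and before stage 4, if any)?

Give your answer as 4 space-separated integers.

Input: [-4, 5, -2, 3]
Stage 1 (CLIP -9 11): clip(-4,-9,11)=-4, clip(5,-9,11)=5, clip(-2,-9,11)=-2, clip(3,-9,11)=3 -> [-4, 5, -2, 3]
Stage 2 (DIFF): s[0]=-4, 5--4=9, -2-5=-7, 3--2=5 -> [-4, 9, -7, 5]
Stage 3 (OFFSET 4): -4+4=0, 9+4=13, -7+4=-3, 5+4=9 -> [0, 13, -3, 9]

Answer: 0 13 -3 9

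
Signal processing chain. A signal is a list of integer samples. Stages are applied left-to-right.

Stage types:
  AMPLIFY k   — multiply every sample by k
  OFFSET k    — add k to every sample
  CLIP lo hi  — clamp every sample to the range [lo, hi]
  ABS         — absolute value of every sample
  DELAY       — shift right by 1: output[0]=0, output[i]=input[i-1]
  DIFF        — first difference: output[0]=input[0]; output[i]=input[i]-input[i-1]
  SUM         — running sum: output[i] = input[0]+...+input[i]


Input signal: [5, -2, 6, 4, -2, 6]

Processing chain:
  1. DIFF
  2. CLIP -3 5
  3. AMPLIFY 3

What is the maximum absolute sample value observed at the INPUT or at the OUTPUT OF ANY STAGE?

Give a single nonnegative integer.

Input: [5, -2, 6, 4, -2, 6] (max |s|=6)
Stage 1 (DIFF): s[0]=5, -2-5=-7, 6--2=8, 4-6=-2, -2-4=-6, 6--2=8 -> [5, -7, 8, -2, -6, 8] (max |s|=8)
Stage 2 (CLIP -3 5): clip(5,-3,5)=5, clip(-7,-3,5)=-3, clip(8,-3,5)=5, clip(-2,-3,5)=-2, clip(-6,-3,5)=-3, clip(8,-3,5)=5 -> [5, -3, 5, -2, -3, 5] (max |s|=5)
Stage 3 (AMPLIFY 3): 5*3=15, -3*3=-9, 5*3=15, -2*3=-6, -3*3=-9, 5*3=15 -> [15, -9, 15, -6, -9, 15] (max |s|=15)
Overall max amplitude: 15

Answer: 15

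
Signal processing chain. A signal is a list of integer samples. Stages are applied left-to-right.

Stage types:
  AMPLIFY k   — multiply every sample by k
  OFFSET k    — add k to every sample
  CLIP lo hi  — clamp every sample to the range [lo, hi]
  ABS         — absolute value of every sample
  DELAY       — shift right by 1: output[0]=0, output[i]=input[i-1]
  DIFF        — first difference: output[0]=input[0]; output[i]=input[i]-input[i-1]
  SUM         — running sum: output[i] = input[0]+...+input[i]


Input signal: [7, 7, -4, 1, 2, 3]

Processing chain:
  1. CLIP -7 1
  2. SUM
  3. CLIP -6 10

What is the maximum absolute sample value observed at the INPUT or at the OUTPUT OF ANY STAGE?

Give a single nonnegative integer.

Answer: 7

Derivation:
Input: [7, 7, -4, 1, 2, 3] (max |s|=7)
Stage 1 (CLIP -7 1): clip(7,-7,1)=1, clip(7,-7,1)=1, clip(-4,-7,1)=-4, clip(1,-7,1)=1, clip(2,-7,1)=1, clip(3,-7,1)=1 -> [1, 1, -4, 1, 1, 1] (max |s|=4)
Stage 2 (SUM): sum[0..0]=1, sum[0..1]=2, sum[0..2]=-2, sum[0..3]=-1, sum[0..4]=0, sum[0..5]=1 -> [1, 2, -2, -1, 0, 1] (max |s|=2)
Stage 3 (CLIP -6 10): clip(1,-6,10)=1, clip(2,-6,10)=2, clip(-2,-6,10)=-2, clip(-1,-6,10)=-1, clip(0,-6,10)=0, clip(1,-6,10)=1 -> [1, 2, -2, -1, 0, 1] (max |s|=2)
Overall max amplitude: 7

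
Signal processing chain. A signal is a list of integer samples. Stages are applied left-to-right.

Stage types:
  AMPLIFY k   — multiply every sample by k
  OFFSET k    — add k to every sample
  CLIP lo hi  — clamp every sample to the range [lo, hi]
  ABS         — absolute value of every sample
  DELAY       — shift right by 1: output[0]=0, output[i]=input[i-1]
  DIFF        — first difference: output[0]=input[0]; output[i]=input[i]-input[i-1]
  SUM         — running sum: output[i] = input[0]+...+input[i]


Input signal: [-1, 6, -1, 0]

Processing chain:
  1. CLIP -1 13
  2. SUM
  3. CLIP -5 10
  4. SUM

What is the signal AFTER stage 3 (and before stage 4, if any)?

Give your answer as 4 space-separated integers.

Input: [-1, 6, -1, 0]
Stage 1 (CLIP -1 13): clip(-1,-1,13)=-1, clip(6,-1,13)=6, clip(-1,-1,13)=-1, clip(0,-1,13)=0 -> [-1, 6, -1, 0]
Stage 2 (SUM): sum[0..0]=-1, sum[0..1]=5, sum[0..2]=4, sum[0..3]=4 -> [-1, 5, 4, 4]
Stage 3 (CLIP -5 10): clip(-1,-5,10)=-1, clip(5,-5,10)=5, clip(4,-5,10)=4, clip(4,-5,10)=4 -> [-1, 5, 4, 4]

Answer: -1 5 4 4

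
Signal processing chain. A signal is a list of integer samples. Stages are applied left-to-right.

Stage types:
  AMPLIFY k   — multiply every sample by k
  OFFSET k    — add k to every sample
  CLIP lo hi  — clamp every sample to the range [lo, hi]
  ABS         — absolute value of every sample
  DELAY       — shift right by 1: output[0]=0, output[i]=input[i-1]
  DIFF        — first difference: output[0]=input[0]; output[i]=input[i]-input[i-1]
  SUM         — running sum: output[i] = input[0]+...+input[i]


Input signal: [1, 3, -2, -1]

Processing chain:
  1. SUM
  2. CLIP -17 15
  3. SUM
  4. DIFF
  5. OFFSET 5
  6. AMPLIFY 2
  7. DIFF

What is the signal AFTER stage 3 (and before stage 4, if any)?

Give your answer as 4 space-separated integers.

Answer: 1 5 7 8

Derivation:
Input: [1, 3, -2, -1]
Stage 1 (SUM): sum[0..0]=1, sum[0..1]=4, sum[0..2]=2, sum[0..3]=1 -> [1, 4, 2, 1]
Stage 2 (CLIP -17 15): clip(1,-17,15)=1, clip(4,-17,15)=4, clip(2,-17,15)=2, clip(1,-17,15)=1 -> [1, 4, 2, 1]
Stage 3 (SUM): sum[0..0]=1, sum[0..1]=5, sum[0..2]=7, sum[0..3]=8 -> [1, 5, 7, 8]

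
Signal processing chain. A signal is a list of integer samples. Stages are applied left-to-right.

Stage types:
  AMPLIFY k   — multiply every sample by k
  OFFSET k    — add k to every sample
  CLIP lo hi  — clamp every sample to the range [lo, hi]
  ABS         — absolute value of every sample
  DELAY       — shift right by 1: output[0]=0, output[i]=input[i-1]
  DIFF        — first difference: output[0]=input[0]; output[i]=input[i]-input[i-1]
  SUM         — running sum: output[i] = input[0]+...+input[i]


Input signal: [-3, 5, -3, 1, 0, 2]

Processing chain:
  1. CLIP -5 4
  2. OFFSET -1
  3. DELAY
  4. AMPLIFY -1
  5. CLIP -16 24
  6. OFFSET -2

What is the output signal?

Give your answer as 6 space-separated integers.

Input: [-3, 5, -3, 1, 0, 2]
Stage 1 (CLIP -5 4): clip(-3,-5,4)=-3, clip(5,-5,4)=4, clip(-3,-5,4)=-3, clip(1,-5,4)=1, clip(0,-5,4)=0, clip(2,-5,4)=2 -> [-3, 4, -3, 1, 0, 2]
Stage 2 (OFFSET -1): -3+-1=-4, 4+-1=3, -3+-1=-4, 1+-1=0, 0+-1=-1, 2+-1=1 -> [-4, 3, -4, 0, -1, 1]
Stage 3 (DELAY): [0, -4, 3, -4, 0, -1] = [0, -4, 3, -4, 0, -1] -> [0, -4, 3, -4, 0, -1]
Stage 4 (AMPLIFY -1): 0*-1=0, -4*-1=4, 3*-1=-3, -4*-1=4, 0*-1=0, -1*-1=1 -> [0, 4, -3, 4, 0, 1]
Stage 5 (CLIP -16 24): clip(0,-16,24)=0, clip(4,-16,24)=4, clip(-3,-16,24)=-3, clip(4,-16,24)=4, clip(0,-16,24)=0, clip(1,-16,24)=1 -> [0, 4, -3, 4, 0, 1]
Stage 6 (OFFSET -2): 0+-2=-2, 4+-2=2, -3+-2=-5, 4+-2=2, 0+-2=-2, 1+-2=-1 -> [-2, 2, -5, 2, -2, -1]

Answer: -2 2 -5 2 -2 -1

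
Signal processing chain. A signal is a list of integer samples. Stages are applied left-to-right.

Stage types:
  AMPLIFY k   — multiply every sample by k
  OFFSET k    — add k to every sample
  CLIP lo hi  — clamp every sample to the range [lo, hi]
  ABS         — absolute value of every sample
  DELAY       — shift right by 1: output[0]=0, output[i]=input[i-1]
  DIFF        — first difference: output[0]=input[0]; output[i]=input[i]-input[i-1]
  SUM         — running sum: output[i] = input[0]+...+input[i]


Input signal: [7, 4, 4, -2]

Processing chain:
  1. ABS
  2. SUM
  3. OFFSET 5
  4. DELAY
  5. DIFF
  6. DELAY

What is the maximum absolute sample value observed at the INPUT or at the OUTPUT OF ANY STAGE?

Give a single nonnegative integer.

Answer: 22

Derivation:
Input: [7, 4, 4, -2] (max |s|=7)
Stage 1 (ABS): |7|=7, |4|=4, |4|=4, |-2|=2 -> [7, 4, 4, 2] (max |s|=7)
Stage 2 (SUM): sum[0..0]=7, sum[0..1]=11, sum[0..2]=15, sum[0..3]=17 -> [7, 11, 15, 17] (max |s|=17)
Stage 3 (OFFSET 5): 7+5=12, 11+5=16, 15+5=20, 17+5=22 -> [12, 16, 20, 22] (max |s|=22)
Stage 4 (DELAY): [0, 12, 16, 20] = [0, 12, 16, 20] -> [0, 12, 16, 20] (max |s|=20)
Stage 5 (DIFF): s[0]=0, 12-0=12, 16-12=4, 20-16=4 -> [0, 12, 4, 4] (max |s|=12)
Stage 6 (DELAY): [0, 0, 12, 4] = [0, 0, 12, 4] -> [0, 0, 12, 4] (max |s|=12)
Overall max amplitude: 22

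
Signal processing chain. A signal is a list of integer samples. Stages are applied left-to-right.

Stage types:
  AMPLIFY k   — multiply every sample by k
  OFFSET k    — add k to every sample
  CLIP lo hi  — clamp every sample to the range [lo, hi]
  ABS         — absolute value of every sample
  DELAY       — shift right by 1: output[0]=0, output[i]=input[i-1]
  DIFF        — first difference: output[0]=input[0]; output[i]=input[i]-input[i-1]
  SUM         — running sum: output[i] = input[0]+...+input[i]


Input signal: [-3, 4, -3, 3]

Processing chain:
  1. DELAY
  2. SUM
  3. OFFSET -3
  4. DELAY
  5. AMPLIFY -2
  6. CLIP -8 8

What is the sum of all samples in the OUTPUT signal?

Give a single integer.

Input: [-3, 4, -3, 3]
Stage 1 (DELAY): [0, -3, 4, -3] = [0, -3, 4, -3] -> [0, -3, 4, -3]
Stage 2 (SUM): sum[0..0]=0, sum[0..1]=-3, sum[0..2]=1, sum[0..3]=-2 -> [0, -3, 1, -2]
Stage 3 (OFFSET -3): 0+-3=-3, -3+-3=-6, 1+-3=-2, -2+-3=-5 -> [-3, -6, -2, -5]
Stage 4 (DELAY): [0, -3, -6, -2] = [0, -3, -6, -2] -> [0, -3, -6, -2]
Stage 5 (AMPLIFY -2): 0*-2=0, -3*-2=6, -6*-2=12, -2*-2=4 -> [0, 6, 12, 4]
Stage 6 (CLIP -8 8): clip(0,-8,8)=0, clip(6,-8,8)=6, clip(12,-8,8)=8, clip(4,-8,8)=4 -> [0, 6, 8, 4]
Output sum: 18

Answer: 18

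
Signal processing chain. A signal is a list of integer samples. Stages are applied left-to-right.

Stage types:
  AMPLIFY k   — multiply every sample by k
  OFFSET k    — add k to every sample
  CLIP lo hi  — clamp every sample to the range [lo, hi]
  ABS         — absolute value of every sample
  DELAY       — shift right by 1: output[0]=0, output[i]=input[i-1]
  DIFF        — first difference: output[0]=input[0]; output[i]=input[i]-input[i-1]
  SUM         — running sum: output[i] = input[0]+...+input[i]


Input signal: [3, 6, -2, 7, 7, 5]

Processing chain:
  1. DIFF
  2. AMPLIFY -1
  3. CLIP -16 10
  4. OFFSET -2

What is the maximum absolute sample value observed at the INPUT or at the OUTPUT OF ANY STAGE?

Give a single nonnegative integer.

Input: [3, 6, -2, 7, 7, 5] (max |s|=7)
Stage 1 (DIFF): s[0]=3, 6-3=3, -2-6=-8, 7--2=9, 7-7=0, 5-7=-2 -> [3, 3, -8, 9, 0, -2] (max |s|=9)
Stage 2 (AMPLIFY -1): 3*-1=-3, 3*-1=-3, -8*-1=8, 9*-1=-9, 0*-1=0, -2*-1=2 -> [-3, -3, 8, -9, 0, 2] (max |s|=9)
Stage 3 (CLIP -16 10): clip(-3,-16,10)=-3, clip(-3,-16,10)=-3, clip(8,-16,10)=8, clip(-9,-16,10)=-9, clip(0,-16,10)=0, clip(2,-16,10)=2 -> [-3, -3, 8, -9, 0, 2] (max |s|=9)
Stage 4 (OFFSET -2): -3+-2=-5, -3+-2=-5, 8+-2=6, -9+-2=-11, 0+-2=-2, 2+-2=0 -> [-5, -5, 6, -11, -2, 0] (max |s|=11)
Overall max amplitude: 11

Answer: 11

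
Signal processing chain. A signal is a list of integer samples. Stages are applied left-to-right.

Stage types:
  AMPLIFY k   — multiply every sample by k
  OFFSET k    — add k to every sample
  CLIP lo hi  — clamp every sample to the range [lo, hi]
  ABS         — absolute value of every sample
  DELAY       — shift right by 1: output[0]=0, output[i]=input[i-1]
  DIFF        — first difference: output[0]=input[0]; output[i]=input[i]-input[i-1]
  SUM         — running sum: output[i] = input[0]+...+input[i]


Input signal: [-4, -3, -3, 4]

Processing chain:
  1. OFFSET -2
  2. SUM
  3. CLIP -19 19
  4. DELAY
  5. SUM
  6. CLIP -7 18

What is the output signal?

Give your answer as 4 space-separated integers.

Input: [-4, -3, -3, 4]
Stage 1 (OFFSET -2): -4+-2=-6, -3+-2=-5, -3+-2=-5, 4+-2=2 -> [-6, -5, -5, 2]
Stage 2 (SUM): sum[0..0]=-6, sum[0..1]=-11, sum[0..2]=-16, sum[0..3]=-14 -> [-6, -11, -16, -14]
Stage 3 (CLIP -19 19): clip(-6,-19,19)=-6, clip(-11,-19,19)=-11, clip(-16,-19,19)=-16, clip(-14,-19,19)=-14 -> [-6, -11, -16, -14]
Stage 4 (DELAY): [0, -6, -11, -16] = [0, -6, -11, -16] -> [0, -6, -11, -16]
Stage 5 (SUM): sum[0..0]=0, sum[0..1]=-6, sum[0..2]=-17, sum[0..3]=-33 -> [0, -6, -17, -33]
Stage 6 (CLIP -7 18): clip(0,-7,18)=0, clip(-6,-7,18)=-6, clip(-17,-7,18)=-7, clip(-33,-7,18)=-7 -> [0, -6, -7, -7]

Answer: 0 -6 -7 -7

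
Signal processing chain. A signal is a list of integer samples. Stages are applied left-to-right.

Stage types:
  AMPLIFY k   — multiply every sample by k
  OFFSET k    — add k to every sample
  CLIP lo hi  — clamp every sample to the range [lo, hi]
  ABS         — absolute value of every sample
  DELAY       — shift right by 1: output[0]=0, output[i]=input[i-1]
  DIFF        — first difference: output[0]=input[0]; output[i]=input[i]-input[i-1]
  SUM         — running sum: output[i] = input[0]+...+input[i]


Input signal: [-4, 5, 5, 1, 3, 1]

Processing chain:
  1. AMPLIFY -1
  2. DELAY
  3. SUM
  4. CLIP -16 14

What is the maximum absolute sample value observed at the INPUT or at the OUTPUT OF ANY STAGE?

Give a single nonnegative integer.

Input: [-4, 5, 5, 1, 3, 1] (max |s|=5)
Stage 1 (AMPLIFY -1): -4*-1=4, 5*-1=-5, 5*-1=-5, 1*-1=-1, 3*-1=-3, 1*-1=-1 -> [4, -5, -5, -1, -3, -1] (max |s|=5)
Stage 2 (DELAY): [0, 4, -5, -5, -1, -3] = [0, 4, -5, -5, -1, -3] -> [0, 4, -5, -5, -1, -3] (max |s|=5)
Stage 3 (SUM): sum[0..0]=0, sum[0..1]=4, sum[0..2]=-1, sum[0..3]=-6, sum[0..4]=-7, sum[0..5]=-10 -> [0, 4, -1, -6, -7, -10] (max |s|=10)
Stage 4 (CLIP -16 14): clip(0,-16,14)=0, clip(4,-16,14)=4, clip(-1,-16,14)=-1, clip(-6,-16,14)=-6, clip(-7,-16,14)=-7, clip(-10,-16,14)=-10 -> [0, 4, -1, -6, -7, -10] (max |s|=10)
Overall max amplitude: 10

Answer: 10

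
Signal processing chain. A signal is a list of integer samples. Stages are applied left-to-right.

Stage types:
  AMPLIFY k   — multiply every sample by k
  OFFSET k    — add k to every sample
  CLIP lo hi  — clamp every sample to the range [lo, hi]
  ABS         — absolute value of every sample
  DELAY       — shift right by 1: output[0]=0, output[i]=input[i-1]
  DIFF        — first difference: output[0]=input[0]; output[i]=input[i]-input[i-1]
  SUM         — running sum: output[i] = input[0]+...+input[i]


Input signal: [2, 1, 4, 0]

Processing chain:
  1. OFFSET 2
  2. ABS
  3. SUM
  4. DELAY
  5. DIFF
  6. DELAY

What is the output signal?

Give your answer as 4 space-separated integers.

Answer: 0 0 4 3

Derivation:
Input: [2, 1, 4, 0]
Stage 1 (OFFSET 2): 2+2=4, 1+2=3, 4+2=6, 0+2=2 -> [4, 3, 6, 2]
Stage 2 (ABS): |4|=4, |3|=3, |6|=6, |2|=2 -> [4, 3, 6, 2]
Stage 3 (SUM): sum[0..0]=4, sum[0..1]=7, sum[0..2]=13, sum[0..3]=15 -> [4, 7, 13, 15]
Stage 4 (DELAY): [0, 4, 7, 13] = [0, 4, 7, 13] -> [0, 4, 7, 13]
Stage 5 (DIFF): s[0]=0, 4-0=4, 7-4=3, 13-7=6 -> [0, 4, 3, 6]
Stage 6 (DELAY): [0, 0, 4, 3] = [0, 0, 4, 3] -> [0, 0, 4, 3]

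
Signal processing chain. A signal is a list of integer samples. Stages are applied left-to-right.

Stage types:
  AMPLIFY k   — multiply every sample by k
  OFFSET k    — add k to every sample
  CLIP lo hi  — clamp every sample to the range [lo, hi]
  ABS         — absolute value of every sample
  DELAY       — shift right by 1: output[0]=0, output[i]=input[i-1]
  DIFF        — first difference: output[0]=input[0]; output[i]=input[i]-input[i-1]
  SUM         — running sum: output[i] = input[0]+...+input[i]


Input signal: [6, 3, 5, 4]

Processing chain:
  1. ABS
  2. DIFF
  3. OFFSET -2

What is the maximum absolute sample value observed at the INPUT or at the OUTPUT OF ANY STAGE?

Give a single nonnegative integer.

Answer: 6

Derivation:
Input: [6, 3, 5, 4] (max |s|=6)
Stage 1 (ABS): |6|=6, |3|=3, |5|=5, |4|=4 -> [6, 3, 5, 4] (max |s|=6)
Stage 2 (DIFF): s[0]=6, 3-6=-3, 5-3=2, 4-5=-1 -> [6, -3, 2, -1] (max |s|=6)
Stage 3 (OFFSET -2): 6+-2=4, -3+-2=-5, 2+-2=0, -1+-2=-3 -> [4, -5, 0, -3] (max |s|=5)
Overall max amplitude: 6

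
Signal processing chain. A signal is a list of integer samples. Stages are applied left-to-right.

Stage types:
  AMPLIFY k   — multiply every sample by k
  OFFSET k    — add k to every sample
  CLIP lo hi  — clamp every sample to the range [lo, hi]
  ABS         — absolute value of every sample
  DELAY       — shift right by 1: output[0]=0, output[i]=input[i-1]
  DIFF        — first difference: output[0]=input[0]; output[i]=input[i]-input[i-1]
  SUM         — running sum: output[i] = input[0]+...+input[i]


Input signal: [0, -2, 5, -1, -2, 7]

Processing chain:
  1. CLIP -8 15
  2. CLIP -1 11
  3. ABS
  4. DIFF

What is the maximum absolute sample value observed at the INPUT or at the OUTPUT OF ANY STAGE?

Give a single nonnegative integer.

Answer: 7

Derivation:
Input: [0, -2, 5, -1, -2, 7] (max |s|=7)
Stage 1 (CLIP -8 15): clip(0,-8,15)=0, clip(-2,-8,15)=-2, clip(5,-8,15)=5, clip(-1,-8,15)=-1, clip(-2,-8,15)=-2, clip(7,-8,15)=7 -> [0, -2, 5, -1, -2, 7] (max |s|=7)
Stage 2 (CLIP -1 11): clip(0,-1,11)=0, clip(-2,-1,11)=-1, clip(5,-1,11)=5, clip(-1,-1,11)=-1, clip(-2,-1,11)=-1, clip(7,-1,11)=7 -> [0, -1, 5, -1, -1, 7] (max |s|=7)
Stage 3 (ABS): |0|=0, |-1|=1, |5|=5, |-1|=1, |-1|=1, |7|=7 -> [0, 1, 5, 1, 1, 7] (max |s|=7)
Stage 4 (DIFF): s[0]=0, 1-0=1, 5-1=4, 1-5=-4, 1-1=0, 7-1=6 -> [0, 1, 4, -4, 0, 6] (max |s|=6)
Overall max amplitude: 7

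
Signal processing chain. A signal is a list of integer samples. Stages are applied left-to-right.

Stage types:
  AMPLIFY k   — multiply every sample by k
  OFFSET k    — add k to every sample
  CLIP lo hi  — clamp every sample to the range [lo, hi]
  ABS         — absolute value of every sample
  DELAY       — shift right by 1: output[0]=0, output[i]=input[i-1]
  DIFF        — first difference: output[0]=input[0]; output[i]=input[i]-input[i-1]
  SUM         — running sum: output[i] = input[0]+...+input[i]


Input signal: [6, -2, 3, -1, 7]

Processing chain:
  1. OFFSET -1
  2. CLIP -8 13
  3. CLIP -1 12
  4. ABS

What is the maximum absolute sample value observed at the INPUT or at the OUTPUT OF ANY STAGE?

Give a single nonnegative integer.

Answer: 7

Derivation:
Input: [6, -2, 3, -1, 7] (max |s|=7)
Stage 1 (OFFSET -1): 6+-1=5, -2+-1=-3, 3+-1=2, -1+-1=-2, 7+-1=6 -> [5, -3, 2, -2, 6] (max |s|=6)
Stage 2 (CLIP -8 13): clip(5,-8,13)=5, clip(-3,-8,13)=-3, clip(2,-8,13)=2, clip(-2,-8,13)=-2, clip(6,-8,13)=6 -> [5, -3, 2, -2, 6] (max |s|=6)
Stage 3 (CLIP -1 12): clip(5,-1,12)=5, clip(-3,-1,12)=-1, clip(2,-1,12)=2, clip(-2,-1,12)=-1, clip(6,-1,12)=6 -> [5, -1, 2, -1, 6] (max |s|=6)
Stage 4 (ABS): |5|=5, |-1|=1, |2|=2, |-1|=1, |6|=6 -> [5, 1, 2, 1, 6] (max |s|=6)
Overall max amplitude: 7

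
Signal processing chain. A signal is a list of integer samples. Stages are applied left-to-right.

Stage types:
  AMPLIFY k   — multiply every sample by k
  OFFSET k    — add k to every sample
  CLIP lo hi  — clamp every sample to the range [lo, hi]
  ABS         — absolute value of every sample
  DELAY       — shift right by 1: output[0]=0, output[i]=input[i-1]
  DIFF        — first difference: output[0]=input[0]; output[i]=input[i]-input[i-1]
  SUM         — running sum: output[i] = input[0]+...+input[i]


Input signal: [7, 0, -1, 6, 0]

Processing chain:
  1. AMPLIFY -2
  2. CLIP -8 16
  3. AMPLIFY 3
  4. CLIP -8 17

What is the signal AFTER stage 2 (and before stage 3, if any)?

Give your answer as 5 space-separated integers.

Input: [7, 0, -1, 6, 0]
Stage 1 (AMPLIFY -2): 7*-2=-14, 0*-2=0, -1*-2=2, 6*-2=-12, 0*-2=0 -> [-14, 0, 2, -12, 0]
Stage 2 (CLIP -8 16): clip(-14,-8,16)=-8, clip(0,-8,16)=0, clip(2,-8,16)=2, clip(-12,-8,16)=-8, clip(0,-8,16)=0 -> [-8, 0, 2, -8, 0]

Answer: -8 0 2 -8 0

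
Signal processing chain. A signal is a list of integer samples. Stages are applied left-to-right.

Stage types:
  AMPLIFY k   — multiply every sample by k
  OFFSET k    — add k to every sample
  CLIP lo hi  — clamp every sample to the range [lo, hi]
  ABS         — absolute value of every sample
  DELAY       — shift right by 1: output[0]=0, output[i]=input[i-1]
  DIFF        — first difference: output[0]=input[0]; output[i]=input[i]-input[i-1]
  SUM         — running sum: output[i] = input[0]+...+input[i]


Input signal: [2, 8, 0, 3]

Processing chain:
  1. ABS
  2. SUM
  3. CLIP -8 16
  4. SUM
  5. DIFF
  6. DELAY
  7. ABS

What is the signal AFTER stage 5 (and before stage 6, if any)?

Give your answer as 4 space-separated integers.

Input: [2, 8, 0, 3]
Stage 1 (ABS): |2|=2, |8|=8, |0|=0, |3|=3 -> [2, 8, 0, 3]
Stage 2 (SUM): sum[0..0]=2, sum[0..1]=10, sum[0..2]=10, sum[0..3]=13 -> [2, 10, 10, 13]
Stage 3 (CLIP -8 16): clip(2,-8,16)=2, clip(10,-8,16)=10, clip(10,-8,16)=10, clip(13,-8,16)=13 -> [2, 10, 10, 13]
Stage 4 (SUM): sum[0..0]=2, sum[0..1]=12, sum[0..2]=22, sum[0..3]=35 -> [2, 12, 22, 35]
Stage 5 (DIFF): s[0]=2, 12-2=10, 22-12=10, 35-22=13 -> [2, 10, 10, 13]

Answer: 2 10 10 13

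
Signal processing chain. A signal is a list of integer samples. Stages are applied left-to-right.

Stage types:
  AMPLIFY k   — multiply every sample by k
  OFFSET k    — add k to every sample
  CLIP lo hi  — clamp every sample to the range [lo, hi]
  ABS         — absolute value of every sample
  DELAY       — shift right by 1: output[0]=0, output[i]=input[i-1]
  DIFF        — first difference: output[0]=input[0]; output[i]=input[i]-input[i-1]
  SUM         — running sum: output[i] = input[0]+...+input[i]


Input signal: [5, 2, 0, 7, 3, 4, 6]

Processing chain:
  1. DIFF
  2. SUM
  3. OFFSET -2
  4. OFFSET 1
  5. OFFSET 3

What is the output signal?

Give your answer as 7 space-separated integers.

Input: [5, 2, 0, 7, 3, 4, 6]
Stage 1 (DIFF): s[0]=5, 2-5=-3, 0-2=-2, 7-0=7, 3-7=-4, 4-3=1, 6-4=2 -> [5, -3, -2, 7, -4, 1, 2]
Stage 2 (SUM): sum[0..0]=5, sum[0..1]=2, sum[0..2]=0, sum[0..3]=7, sum[0..4]=3, sum[0..5]=4, sum[0..6]=6 -> [5, 2, 0, 7, 3, 4, 6]
Stage 3 (OFFSET -2): 5+-2=3, 2+-2=0, 0+-2=-2, 7+-2=5, 3+-2=1, 4+-2=2, 6+-2=4 -> [3, 0, -2, 5, 1, 2, 4]
Stage 4 (OFFSET 1): 3+1=4, 0+1=1, -2+1=-1, 5+1=6, 1+1=2, 2+1=3, 4+1=5 -> [4, 1, -1, 6, 2, 3, 5]
Stage 5 (OFFSET 3): 4+3=7, 1+3=4, -1+3=2, 6+3=9, 2+3=5, 3+3=6, 5+3=8 -> [7, 4, 2, 9, 5, 6, 8]

Answer: 7 4 2 9 5 6 8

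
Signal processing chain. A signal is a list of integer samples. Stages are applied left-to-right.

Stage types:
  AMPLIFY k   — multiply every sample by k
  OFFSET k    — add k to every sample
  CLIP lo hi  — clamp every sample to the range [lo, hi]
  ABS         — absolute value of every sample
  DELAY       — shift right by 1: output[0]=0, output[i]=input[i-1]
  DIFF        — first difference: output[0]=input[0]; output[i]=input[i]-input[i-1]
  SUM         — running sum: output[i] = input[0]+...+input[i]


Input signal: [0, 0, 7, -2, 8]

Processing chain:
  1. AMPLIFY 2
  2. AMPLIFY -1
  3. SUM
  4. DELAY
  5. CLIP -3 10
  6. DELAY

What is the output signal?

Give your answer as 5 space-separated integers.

Answer: 0 0 0 0 -3

Derivation:
Input: [0, 0, 7, -2, 8]
Stage 1 (AMPLIFY 2): 0*2=0, 0*2=0, 7*2=14, -2*2=-4, 8*2=16 -> [0, 0, 14, -4, 16]
Stage 2 (AMPLIFY -1): 0*-1=0, 0*-1=0, 14*-1=-14, -4*-1=4, 16*-1=-16 -> [0, 0, -14, 4, -16]
Stage 3 (SUM): sum[0..0]=0, sum[0..1]=0, sum[0..2]=-14, sum[0..3]=-10, sum[0..4]=-26 -> [0, 0, -14, -10, -26]
Stage 4 (DELAY): [0, 0, 0, -14, -10] = [0, 0, 0, -14, -10] -> [0, 0, 0, -14, -10]
Stage 5 (CLIP -3 10): clip(0,-3,10)=0, clip(0,-3,10)=0, clip(0,-3,10)=0, clip(-14,-3,10)=-3, clip(-10,-3,10)=-3 -> [0, 0, 0, -3, -3]
Stage 6 (DELAY): [0, 0, 0, 0, -3] = [0, 0, 0, 0, -3] -> [0, 0, 0, 0, -3]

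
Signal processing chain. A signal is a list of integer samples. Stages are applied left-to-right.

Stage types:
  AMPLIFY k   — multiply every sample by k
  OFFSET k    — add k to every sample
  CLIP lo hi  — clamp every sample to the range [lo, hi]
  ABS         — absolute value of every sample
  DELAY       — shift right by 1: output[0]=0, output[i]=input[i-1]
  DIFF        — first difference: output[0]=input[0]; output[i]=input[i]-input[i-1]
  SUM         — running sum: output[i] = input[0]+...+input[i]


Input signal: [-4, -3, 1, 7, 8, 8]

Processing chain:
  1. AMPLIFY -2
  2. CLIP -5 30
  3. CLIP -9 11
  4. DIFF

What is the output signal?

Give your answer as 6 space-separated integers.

Answer: 8 -2 -8 -3 0 0

Derivation:
Input: [-4, -3, 1, 7, 8, 8]
Stage 1 (AMPLIFY -2): -4*-2=8, -3*-2=6, 1*-2=-2, 7*-2=-14, 8*-2=-16, 8*-2=-16 -> [8, 6, -2, -14, -16, -16]
Stage 2 (CLIP -5 30): clip(8,-5,30)=8, clip(6,-5,30)=6, clip(-2,-5,30)=-2, clip(-14,-5,30)=-5, clip(-16,-5,30)=-5, clip(-16,-5,30)=-5 -> [8, 6, -2, -5, -5, -5]
Stage 3 (CLIP -9 11): clip(8,-9,11)=8, clip(6,-9,11)=6, clip(-2,-9,11)=-2, clip(-5,-9,11)=-5, clip(-5,-9,11)=-5, clip(-5,-9,11)=-5 -> [8, 6, -2, -5, -5, -5]
Stage 4 (DIFF): s[0]=8, 6-8=-2, -2-6=-8, -5--2=-3, -5--5=0, -5--5=0 -> [8, -2, -8, -3, 0, 0]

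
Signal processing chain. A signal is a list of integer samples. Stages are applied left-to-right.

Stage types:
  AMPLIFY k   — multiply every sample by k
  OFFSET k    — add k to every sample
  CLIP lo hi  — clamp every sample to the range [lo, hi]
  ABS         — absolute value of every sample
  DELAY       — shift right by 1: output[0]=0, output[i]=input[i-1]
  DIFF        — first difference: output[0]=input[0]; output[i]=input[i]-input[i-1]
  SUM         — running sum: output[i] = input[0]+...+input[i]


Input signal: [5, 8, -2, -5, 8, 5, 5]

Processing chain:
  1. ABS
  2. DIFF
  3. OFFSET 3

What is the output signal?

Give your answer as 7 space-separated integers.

Answer: 8 6 -3 6 6 0 3

Derivation:
Input: [5, 8, -2, -5, 8, 5, 5]
Stage 1 (ABS): |5|=5, |8|=8, |-2|=2, |-5|=5, |8|=8, |5|=5, |5|=5 -> [5, 8, 2, 5, 8, 5, 5]
Stage 2 (DIFF): s[0]=5, 8-5=3, 2-8=-6, 5-2=3, 8-5=3, 5-8=-3, 5-5=0 -> [5, 3, -6, 3, 3, -3, 0]
Stage 3 (OFFSET 3): 5+3=8, 3+3=6, -6+3=-3, 3+3=6, 3+3=6, -3+3=0, 0+3=3 -> [8, 6, -3, 6, 6, 0, 3]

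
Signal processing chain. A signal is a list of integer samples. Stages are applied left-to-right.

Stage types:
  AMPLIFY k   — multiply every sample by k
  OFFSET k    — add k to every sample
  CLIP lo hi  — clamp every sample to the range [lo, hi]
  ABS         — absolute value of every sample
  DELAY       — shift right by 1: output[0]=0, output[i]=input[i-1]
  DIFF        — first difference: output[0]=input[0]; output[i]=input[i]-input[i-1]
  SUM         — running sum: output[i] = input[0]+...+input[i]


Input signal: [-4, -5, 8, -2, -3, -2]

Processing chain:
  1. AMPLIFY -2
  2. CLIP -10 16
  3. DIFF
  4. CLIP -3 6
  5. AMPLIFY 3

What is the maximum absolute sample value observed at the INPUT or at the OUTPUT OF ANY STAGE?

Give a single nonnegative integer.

Answer: 20

Derivation:
Input: [-4, -5, 8, -2, -3, -2] (max |s|=8)
Stage 1 (AMPLIFY -2): -4*-2=8, -5*-2=10, 8*-2=-16, -2*-2=4, -3*-2=6, -2*-2=4 -> [8, 10, -16, 4, 6, 4] (max |s|=16)
Stage 2 (CLIP -10 16): clip(8,-10,16)=8, clip(10,-10,16)=10, clip(-16,-10,16)=-10, clip(4,-10,16)=4, clip(6,-10,16)=6, clip(4,-10,16)=4 -> [8, 10, -10, 4, 6, 4] (max |s|=10)
Stage 3 (DIFF): s[0]=8, 10-8=2, -10-10=-20, 4--10=14, 6-4=2, 4-6=-2 -> [8, 2, -20, 14, 2, -2] (max |s|=20)
Stage 4 (CLIP -3 6): clip(8,-3,6)=6, clip(2,-3,6)=2, clip(-20,-3,6)=-3, clip(14,-3,6)=6, clip(2,-3,6)=2, clip(-2,-3,6)=-2 -> [6, 2, -3, 6, 2, -2] (max |s|=6)
Stage 5 (AMPLIFY 3): 6*3=18, 2*3=6, -3*3=-9, 6*3=18, 2*3=6, -2*3=-6 -> [18, 6, -9, 18, 6, -6] (max |s|=18)
Overall max amplitude: 20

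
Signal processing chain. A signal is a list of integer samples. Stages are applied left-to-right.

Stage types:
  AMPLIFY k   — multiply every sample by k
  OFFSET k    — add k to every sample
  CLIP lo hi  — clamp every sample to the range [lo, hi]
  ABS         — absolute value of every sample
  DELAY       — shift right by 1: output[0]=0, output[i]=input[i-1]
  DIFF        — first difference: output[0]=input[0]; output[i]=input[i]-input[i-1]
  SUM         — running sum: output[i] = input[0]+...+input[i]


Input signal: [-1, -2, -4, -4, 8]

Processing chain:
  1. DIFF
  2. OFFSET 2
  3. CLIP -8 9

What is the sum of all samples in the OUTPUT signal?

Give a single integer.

Answer: 13

Derivation:
Input: [-1, -2, -4, -4, 8]
Stage 1 (DIFF): s[0]=-1, -2--1=-1, -4--2=-2, -4--4=0, 8--4=12 -> [-1, -1, -2, 0, 12]
Stage 2 (OFFSET 2): -1+2=1, -1+2=1, -2+2=0, 0+2=2, 12+2=14 -> [1, 1, 0, 2, 14]
Stage 3 (CLIP -8 9): clip(1,-8,9)=1, clip(1,-8,9)=1, clip(0,-8,9)=0, clip(2,-8,9)=2, clip(14,-8,9)=9 -> [1, 1, 0, 2, 9]
Output sum: 13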